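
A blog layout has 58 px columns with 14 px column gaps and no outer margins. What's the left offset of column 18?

1224 px

No margin, so column 18 starts at 17·(column + gutter) = 17·72 = 1224 px.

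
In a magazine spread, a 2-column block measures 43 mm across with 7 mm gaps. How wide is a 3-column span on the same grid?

43 − 1·7 = 36; ÷2 gives c = 18 mm.
Span of 3: 3·18 + 2·7 = 54 + 14 = 68 mm.

68 mm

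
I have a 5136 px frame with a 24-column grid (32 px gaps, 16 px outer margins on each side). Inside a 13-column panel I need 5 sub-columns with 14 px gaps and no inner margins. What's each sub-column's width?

Inside the margins: 5136 − 32 = 5104 px.
5104 − 23·32 = 4368; ÷24 gives c = 182 px.
Span of 13: 13·182 + 12·32 = 2366 + 384 = 2750 px.
2750 − 4·14 = 2694; ÷5 gives d = 538.8 px.

538.8 px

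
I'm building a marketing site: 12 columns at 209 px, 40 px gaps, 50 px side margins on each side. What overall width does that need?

3048 px

Canvas = 2·50 + 12·209 + 11·40 = 100 + 2508 + 440 = 3048 px.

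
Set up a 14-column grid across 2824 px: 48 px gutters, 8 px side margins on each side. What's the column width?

Inside the margins: 2824 − 16 = 2808 px.
Subtracting 13 gutters of 48 leaves 2184 for 14 columns, so c = 156 px.

156 px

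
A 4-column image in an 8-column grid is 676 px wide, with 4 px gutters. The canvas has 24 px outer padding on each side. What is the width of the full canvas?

1404 px

Subtracting 3 gutters of 4 leaves 664 for 4 columns, so c = 166 px.
Total width: 2·24 + 8·166 + 7·4 = 1404 px.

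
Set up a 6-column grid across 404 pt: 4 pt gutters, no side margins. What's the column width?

64 pt

404 − 5·4 = 384; ÷6 gives c = 64 pt.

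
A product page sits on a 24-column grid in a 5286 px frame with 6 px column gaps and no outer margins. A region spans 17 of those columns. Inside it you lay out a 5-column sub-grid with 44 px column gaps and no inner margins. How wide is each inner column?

24 columns + 23 column gaps: 24c + 23·6 = 5286.
24c = 5286 − 138 = 5148, so c = 214.5 px.
17-column span = 17·214.5 + 16·6 = 3742.5 px.
3742.5 − 4·44 = 3566.5; ÷5 gives d = 713.3 px.

713.3 px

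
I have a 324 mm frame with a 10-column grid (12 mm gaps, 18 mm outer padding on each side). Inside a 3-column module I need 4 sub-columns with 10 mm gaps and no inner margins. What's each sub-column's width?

12 mm

Outer content = 324 − 2·18 = 288 mm.
288 − 9·12 = 180; ÷10 gives c = 18 mm.
3 columns plus 2 gaps: 54 + 24 = 78 mm.
Subtracting 3 gaps of 10 leaves 48 for 4 columns, so d = 12 mm.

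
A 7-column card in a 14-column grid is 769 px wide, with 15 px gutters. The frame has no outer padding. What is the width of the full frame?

7 columns + 6 gutters: 7c + 6·15 = 769.
7c = 769 − 90 = 679, so c = 97 px.
Frame = 14·97 + 13·15 = 1358 + 195 = 1553 px.

1553 px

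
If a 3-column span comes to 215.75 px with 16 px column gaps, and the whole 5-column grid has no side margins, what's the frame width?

215.75 − 2·16 = 183.75; ÷3 gives c = 61.25 px.
Frame = 5·61.25 + 4·16 = 306.25 + 64 = 370.25 px.

370.25 px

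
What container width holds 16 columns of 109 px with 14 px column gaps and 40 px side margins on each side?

Total width: 2·40 + 16·109 + 15·14 = 2034 px.

2034 px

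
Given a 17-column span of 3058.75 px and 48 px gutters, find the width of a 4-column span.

Subtracting 16 gutters of 48 leaves 2290.75 for 17 columns, so c = 134.75 px.
4-column span = 4·134.75 + 3·48 = 683 px.

683 px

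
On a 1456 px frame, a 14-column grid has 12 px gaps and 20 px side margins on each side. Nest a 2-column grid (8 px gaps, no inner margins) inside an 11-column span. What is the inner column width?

Inside the margins: 1456 − 40 = 1416 px.
14c + 13·12 = 1416 → 14c = 1260 → c = 90 px.
11-column span = 11·90 + 10·12 = 1110 px.
Subtracting 1 gap of 8 leaves 1102 for 2 columns, so d = 551 px.

551 px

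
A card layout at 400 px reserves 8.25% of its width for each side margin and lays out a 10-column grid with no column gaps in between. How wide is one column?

33.4 px

400 × (1 − 2·8.25%) = 400 × 83.5% = 334 px for the columns.
With no column gaps, each column is 334/10 = 33.4 px.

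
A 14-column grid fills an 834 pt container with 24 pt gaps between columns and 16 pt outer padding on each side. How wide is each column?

35 pt

Inside the margins: 834 − 32 = 802 pt.
14 columns + 13 gaps: 14c + 13·24 = 802.
14c = 802 − 312 = 490, so c = 35 pt.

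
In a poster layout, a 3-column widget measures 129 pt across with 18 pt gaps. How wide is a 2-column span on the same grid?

80 pt

3c + 2·18 = 129 → 3c = 93 → c = 31 pt.
2 columns plus 1 gap: 62 + 18 = 80 pt.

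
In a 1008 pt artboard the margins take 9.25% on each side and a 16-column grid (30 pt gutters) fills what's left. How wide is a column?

Margins: 9.25% × 1008 = 93.24 pt each, so content = 1008 − 186.48 = 821.52 pt.
16c + 15·30 = 821.52 → 16c = 371.52 → c = 23.22 pt.

23.22 pt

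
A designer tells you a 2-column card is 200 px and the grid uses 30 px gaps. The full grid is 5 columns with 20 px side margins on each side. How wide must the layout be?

200 − 1·30 = 170; ÷2 gives c = 85 px.
Layout = 2·20 + 5·85 + 4·30 = 40 + 425 + 120 = 585 px.

585 px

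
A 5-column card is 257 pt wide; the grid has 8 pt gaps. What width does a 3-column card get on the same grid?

257 − 4·8 = 225; ÷5 gives c = 45 pt.
3-column span = 3·45 + 2·8 = 151 pt.

151 pt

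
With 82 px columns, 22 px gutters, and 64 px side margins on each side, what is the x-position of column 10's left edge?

Before column 10: the margin + 9 columns + 9 gutters.
Offset = 64 + 9·(82 + 22) = 64 + 936 = 1000 px.

1000 px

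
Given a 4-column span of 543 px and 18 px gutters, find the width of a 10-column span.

1384.5 px

4 columns + 3 gutters: 4c + 3·18 = 543.
4c = 543 − 54 = 489, so c = 122.25 px.
Span of 10: 10·122.25 + 9·18 = 1222.5 + 162 = 1384.5 px.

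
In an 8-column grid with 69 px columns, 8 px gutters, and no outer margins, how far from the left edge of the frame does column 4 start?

231 px

Each column+gutter stride is 77 px; with no margin, 3 of them is 231 px.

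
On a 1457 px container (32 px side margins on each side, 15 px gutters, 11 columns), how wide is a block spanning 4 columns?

497 px

Take off 64 px of margins, leaving 1393 px.
11 columns + 10 gutters: 11c + 10·15 = 1393.
11c = 1393 − 150 = 1243, so c = 113 px.
4-column span = 4·113 + 3·15 = 497 px.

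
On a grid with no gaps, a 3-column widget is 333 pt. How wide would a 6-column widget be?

3c = 333 → c = 111 pt.
With no gaps, 6 columns span 6·111 = 666 pt.

666 pt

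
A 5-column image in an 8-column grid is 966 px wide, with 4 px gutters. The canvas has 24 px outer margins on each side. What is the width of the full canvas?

1596 px

Subtracting 4 gutters of 4 leaves 950 for 5 columns, so c = 190 px.
Total width: 2·24 + 8·190 + 7·4 = 1596 px.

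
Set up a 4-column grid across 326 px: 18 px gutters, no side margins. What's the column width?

68 px

4 columns + 3 gutters: 4c + 3·18 = 326.
4c = 326 − 54 = 272, so c = 68 px.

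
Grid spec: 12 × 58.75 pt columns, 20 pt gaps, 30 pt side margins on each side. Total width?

Frame = 2·30 + 12·58.75 + 11·20 = 60 + 705 + 220 = 985 pt.

985 pt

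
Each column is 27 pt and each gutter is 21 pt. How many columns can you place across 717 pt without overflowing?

15 columns: 15·27 + 14·21 = 699 pt ≤ 717.
16 columns: 747 pt > 717. So 15.

15 columns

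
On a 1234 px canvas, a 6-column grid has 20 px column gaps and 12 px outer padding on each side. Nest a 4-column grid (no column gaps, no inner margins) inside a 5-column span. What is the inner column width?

251.25 px

Outer content = 1234 − 2·12 = 1210 px.
6c + 5·20 = 1210 → 6c = 1110 → c = 185 px.
5-column span = 5·185 + 4·20 = 1005 px.
1005 / 4 = 251.25 px per column.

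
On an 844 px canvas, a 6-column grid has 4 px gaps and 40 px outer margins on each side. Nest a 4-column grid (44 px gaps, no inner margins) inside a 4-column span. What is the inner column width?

94 px

Take off 80 px of margins, leaving 764 px.
Subtracting 5 gaps of 4 leaves 744 for 6 columns, so c = 124 px.
Span of 4: 4·124 + 3·4 = 496 + 12 = 508 px.
4 columns + 3 gaps: 4d + 3·44 = 508.
4d = 508 − 132 = 376, so d = 94 px.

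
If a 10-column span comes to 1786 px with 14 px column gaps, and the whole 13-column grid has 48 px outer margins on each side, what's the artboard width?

10c + 9·14 = 1786 → 10c = 1660 → c = 166 px.
Total width: 2·48 + 13·166 + 12·14 = 2422 px.

2422 px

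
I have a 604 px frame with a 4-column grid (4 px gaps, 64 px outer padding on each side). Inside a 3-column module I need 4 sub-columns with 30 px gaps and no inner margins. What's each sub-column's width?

66.5 px

Outer content = 604 − 2·64 = 476 px.
Subtracting 3 gaps of 4 leaves 464 for 4 columns, so c = 116 px.
Span of 3: 3·116 + 2·4 = 348 + 8 = 356 px.
Subtracting 3 gaps of 30 leaves 266 for 4 columns, so d = 66.5 px.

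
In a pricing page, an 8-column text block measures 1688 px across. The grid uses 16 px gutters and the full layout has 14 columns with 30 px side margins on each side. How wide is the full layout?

3026 px

Subtracting 7 gutters of 16 leaves 1576 for 8 columns, so c = 197 px.
Adding margins, columns and gutters: 60 + 2758 + 208 = 3026 px.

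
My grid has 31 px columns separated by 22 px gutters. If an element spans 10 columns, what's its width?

10 columns plus 9 gutters: 310 + 198 = 508 px.

508 px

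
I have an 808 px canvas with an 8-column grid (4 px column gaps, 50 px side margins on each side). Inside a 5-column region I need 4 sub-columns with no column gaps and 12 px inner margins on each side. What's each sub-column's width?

104.25 px

Outer content = 808 − 2·50 = 708 px.
Subtracting 7 column gaps of 4 leaves 680 for 8 columns, so c = 85 px.
5-column span = 5·85 + 4·4 = 441 px.
Inner content = 441 − 2·12 = 417 px.
With no column gaps, each column is 417/4 = 104.25 px.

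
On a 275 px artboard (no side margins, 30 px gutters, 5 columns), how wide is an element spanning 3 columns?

Subtracting 4 gutters of 30 leaves 155 for 5 columns, so c = 31 px.
3 columns plus 2 gutters: 93 + 60 = 153 px.

153 px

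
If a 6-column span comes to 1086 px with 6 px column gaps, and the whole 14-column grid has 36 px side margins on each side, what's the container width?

6c + 5·6 = 1086 → 6c = 1056 → c = 176 px.
Adding margins, columns and gutters: 72 + 2464 + 78 = 2614 px.

2614 px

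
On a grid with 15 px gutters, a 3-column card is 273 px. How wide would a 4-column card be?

369 px

Subtracting 2 gutters of 15 leaves 243 for 3 columns, so c = 81 px.
4 columns plus 3 gutters: 324 + 45 = 369 px.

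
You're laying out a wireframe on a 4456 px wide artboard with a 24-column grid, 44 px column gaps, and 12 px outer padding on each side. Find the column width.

Subtract both margins: 4456 − 2·12 = 4432 px.
24c + 23·44 = 4432 → 24c = 3420 → c = 142.5 px.

142.5 px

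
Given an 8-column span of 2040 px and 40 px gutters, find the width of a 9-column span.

2300 px

2040 − 7·40 = 1760; ÷8 gives c = 220 px.
9 columns plus 8 gutters: 1980 + 320 = 2300 px.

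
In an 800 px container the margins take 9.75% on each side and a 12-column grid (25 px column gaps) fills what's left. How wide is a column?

30.75 px

Margins: 9.75% × 800 = 78 px each, so content = 800 − 156 = 644 px.
Subtracting 11 column gaps of 25 leaves 369 for 12 columns, so c = 30.75 px.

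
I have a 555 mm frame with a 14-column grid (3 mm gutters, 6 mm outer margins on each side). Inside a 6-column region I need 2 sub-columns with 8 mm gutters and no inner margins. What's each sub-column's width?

111.5 mm

Outer content = 555 − 2·6 = 543 mm.
14 columns + 13 gutters: 14c + 13·3 = 543.
14c = 543 − 39 = 504, so c = 36 mm.
6 columns plus 5 gutters: 216 + 15 = 231 mm.
2 columns + 1 gutter: 2d + 1·8 = 231.
2d = 231 − 8 = 223, so d = 111.5 mm.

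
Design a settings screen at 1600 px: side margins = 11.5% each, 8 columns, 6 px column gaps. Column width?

148.75 px

Margins: 11.5% × 1600 = 184 px each, so content = 1600 − 368 = 1232 px.
1232 − 7·6 = 1190; ÷8 gives c = 148.75 px.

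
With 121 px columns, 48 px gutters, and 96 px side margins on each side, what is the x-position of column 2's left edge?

Column 2 starts at margin + 1·(column + gutter) = 96 + 1·169 = 265 px.

265 px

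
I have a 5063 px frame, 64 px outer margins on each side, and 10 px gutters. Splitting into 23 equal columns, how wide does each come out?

Take off 128 px of margins, leaving 4935 px.
23c + 22·10 = 4935 → 23c = 4715 → c = 205 px.

205 px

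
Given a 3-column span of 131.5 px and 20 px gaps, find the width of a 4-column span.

131.5 − 2·20 = 91.5; ÷3 gives c = 30.5 px.
Span of 4: 4·30.5 + 3·20 = 122 + 60 = 182 px.

182 px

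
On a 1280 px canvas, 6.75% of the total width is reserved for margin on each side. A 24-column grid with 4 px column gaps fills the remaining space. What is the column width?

Each margin = 6.75% of 1280 = 86.4 px; content = 1280 − 2·86.4 = 1107.2 px.
24c + 23·4 = 1107.2 → 24c = 1015.2 → c = 42.3 px.

42.3 px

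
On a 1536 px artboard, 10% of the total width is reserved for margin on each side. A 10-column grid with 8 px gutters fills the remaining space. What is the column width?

115.68 px

1536 × (1 − 2·10%) = 1536 × 80% = 1228.8 px for the columns.
Subtracting 9 gutters of 8 leaves 1156.8 for 10 columns, so c = 115.68 px.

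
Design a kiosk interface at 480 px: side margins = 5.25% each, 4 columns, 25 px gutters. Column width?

Each margin = 5.25% of 480 = 25.2 px; content = 480 − 2·25.2 = 429.6 px.
429.6 − 3·25 = 354.6; ÷4 gives c = 88.65 px.

88.65 px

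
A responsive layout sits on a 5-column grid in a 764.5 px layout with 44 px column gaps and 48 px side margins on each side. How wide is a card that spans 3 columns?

Take off 96 px of margins, leaving 668.5 px.
668.5 − 4·44 = 492.5; ÷5 gives c = 98.5 px.
3-column span = 3·98.5 + 2·44 = 383.5 px.

383.5 px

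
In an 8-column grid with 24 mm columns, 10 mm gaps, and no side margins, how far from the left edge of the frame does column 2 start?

34 mm

Before column 2: 1 column + 1 gap.
Offset = 1·(24 + 10) = 1·34 = 34 mm.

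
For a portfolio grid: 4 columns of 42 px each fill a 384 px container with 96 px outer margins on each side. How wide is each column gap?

8 px

Take off 192 px of margins, leaving 192 px.
4 columns take 4·42 = 168 px; remaining 24 splits into 3 column gaps.
g = 24 / 3 = 8 px.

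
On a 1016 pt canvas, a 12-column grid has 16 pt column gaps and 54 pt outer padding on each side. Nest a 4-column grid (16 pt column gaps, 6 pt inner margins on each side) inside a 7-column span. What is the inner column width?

115.75 pt

Take off 108 pt of margins, leaving 908 pt.
Subtracting 11 column gaps of 16 leaves 732 for 12 columns, so c = 61 pt.
Span of 7: 7·61 + 6·16 = 427 + 96 = 523 pt.
Inner content = 523 − 2·6 = 511 pt.
Subtracting 3 column gaps of 16 leaves 463 for 4 columns, so d = 115.75 pt.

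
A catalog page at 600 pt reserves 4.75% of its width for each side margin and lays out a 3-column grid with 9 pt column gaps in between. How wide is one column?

Each margin = 4.75% of 600 = 28.5 pt; content = 600 − 2·28.5 = 543 pt.
543 − 2·9 = 525; ÷3 gives c = 175 pt.

175 pt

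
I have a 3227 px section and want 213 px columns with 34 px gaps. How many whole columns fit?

13 columns

13 columns: 13·213 + 12·34 = 3177 px ≤ 3227.
14 columns: 3424 px > 3227. So 13.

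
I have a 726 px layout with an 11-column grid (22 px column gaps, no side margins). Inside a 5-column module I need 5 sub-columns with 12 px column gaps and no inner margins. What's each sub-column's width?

54 px

11 columns + 10 column gaps: 11c + 10·22 = 726.
11c = 726 − 220 = 506, so c = 46 px.
5 columns plus 4 column gaps: 230 + 88 = 318 px.
5d + 4·12 = 318 → 5d = 270 → d = 54 px.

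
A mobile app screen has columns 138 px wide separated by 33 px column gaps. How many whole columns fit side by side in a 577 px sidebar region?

3 columns

Each extra column adds 138 + 33 = 171 px.
(577 + 33) / 171 = 3.57, so 3 columns fit.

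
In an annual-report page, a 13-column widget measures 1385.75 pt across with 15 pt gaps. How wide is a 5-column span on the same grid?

Subtracting 12 gaps of 15 leaves 1205.75 for 13 columns, so c = 92.75 pt.
5-column span = 5·92.75 + 4·15 = 523.75 pt.

523.75 pt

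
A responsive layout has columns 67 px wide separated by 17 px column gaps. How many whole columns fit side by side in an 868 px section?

10 columns: 10·67 + 9·17 = 823 px ≤ 868.
11 columns: 907 px > 868. So 10.

10 columns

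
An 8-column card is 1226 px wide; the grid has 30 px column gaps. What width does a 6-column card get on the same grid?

912 px

1226 − 7·30 = 1016; ÷8 gives c = 127 px.
6-column span = 6·127 + 5·30 = 912 px.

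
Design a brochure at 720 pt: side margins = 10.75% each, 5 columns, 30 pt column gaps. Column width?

Each margin = 10.75% of 720 = 77.4 pt; content = 720 − 2·77.4 = 565.2 pt.
5 columns + 4 column gaps: 5c + 4·30 = 565.2.
5c = 565.2 − 120 = 445.2, so c = 89.04 pt.

89.04 pt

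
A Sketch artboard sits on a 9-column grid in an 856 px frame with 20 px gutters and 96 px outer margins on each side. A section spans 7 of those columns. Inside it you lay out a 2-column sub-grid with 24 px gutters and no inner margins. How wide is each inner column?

Subtract both margins: 856 − 2·96 = 664 px.
9 columns + 8 gutters: 9c + 8·20 = 664.
9c = 664 − 160 = 504, so c = 56 px.
7-column span = 7·56 + 6·20 = 512 px.
Subtracting 1 gutter of 24 leaves 488 for 2 columns, so d = 244 px.

244 px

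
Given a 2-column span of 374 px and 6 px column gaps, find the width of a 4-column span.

754 px

374 − 1·6 = 368; ÷2 gives c = 184 px.
4 columns plus 3 column gaps: 736 + 18 = 754 px.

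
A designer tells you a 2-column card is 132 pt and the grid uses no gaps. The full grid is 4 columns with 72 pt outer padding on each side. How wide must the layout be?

With no gaps, each column is 132/2 = 66 pt.
Summing: 144 + 264 = 408 pt.

408 pt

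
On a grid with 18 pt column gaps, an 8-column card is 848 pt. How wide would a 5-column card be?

8c + 7·18 = 848 → 8c = 722 → c = 90.25 pt.
5 columns plus 4 column gaps: 451.25 + 72 = 523.25 pt.

523.25 pt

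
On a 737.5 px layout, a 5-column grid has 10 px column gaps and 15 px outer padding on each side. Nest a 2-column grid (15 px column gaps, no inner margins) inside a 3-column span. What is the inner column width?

Outer content = 737.5 − 2·15 = 707.5 px.
Subtracting 4 column gaps of 10 leaves 667.5 for 5 columns, so c = 133.5 px.
3-column span = 3·133.5 + 2·10 = 420.5 px.
2 columns + 1 column gap: 2d + 1·15 = 420.5.
2d = 420.5 − 15 = 405.5, so d = 202.75 px.

202.75 px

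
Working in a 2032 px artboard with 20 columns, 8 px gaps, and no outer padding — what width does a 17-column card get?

20 columns + 19 gaps: 20c + 19·8 = 2032.
20c = 2032 − 152 = 1880, so c = 94 px.
17-column span = 17·94 + 16·8 = 1726 px.

1726 px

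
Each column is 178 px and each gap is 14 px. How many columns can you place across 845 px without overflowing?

4 columns

Each extra column adds 178 + 14 = 192 px.
(845 + 14) / 192 = 4.47, so 4 columns fit.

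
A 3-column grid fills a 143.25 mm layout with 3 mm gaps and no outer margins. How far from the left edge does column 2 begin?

Subtracting 2 gaps of 3 leaves 137.25 for 3 columns, so c = 45.75 mm.
No margin, so column 2 starts at 1·(column + gutter) = 1·48.75 = 48.75 mm.

48.75 mm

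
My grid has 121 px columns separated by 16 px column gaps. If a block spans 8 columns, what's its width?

1080 px

8-column span = 8·121 + 7·16 = 1080 px.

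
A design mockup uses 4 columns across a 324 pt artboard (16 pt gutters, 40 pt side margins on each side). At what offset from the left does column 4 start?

Content = 324 − 2·40 = 244 pt.
4c + 3·16 = 244 → 4c = 196 → c = 49 pt.
Column 4 starts at margin + 3·(column + gutter) = 40 + 3·65 = 235 pt.

235 pt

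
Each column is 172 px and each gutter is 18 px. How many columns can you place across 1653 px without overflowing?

8 columns

k columns need k·172 + (k−1)·18 = k·190 − 18.
k·190 − 18 ≤ 1653 → k ≤ 1671 / 190 ≈ 8.79, so k = 8.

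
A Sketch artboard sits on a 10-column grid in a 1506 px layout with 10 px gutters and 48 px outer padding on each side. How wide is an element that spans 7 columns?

Take off 96 px of margins, leaving 1410 px.
10c + 9·10 = 1410 → 10c = 1320 → c = 132 px.
7 columns plus 6 gutters: 924 + 60 = 984 px.

984 px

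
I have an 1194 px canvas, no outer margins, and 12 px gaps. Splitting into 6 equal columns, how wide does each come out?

Subtracting 5 gaps of 12 leaves 1134 for 6 columns, so c = 189 px.

189 px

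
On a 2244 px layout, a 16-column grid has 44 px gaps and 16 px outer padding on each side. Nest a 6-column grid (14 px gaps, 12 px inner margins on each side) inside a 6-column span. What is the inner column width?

Inside the margins: 2244 − 32 = 2212 px.
Subtracting 15 gaps of 44 leaves 1552 for 16 columns, so c = 97 px.
6 columns plus 5 gaps: 582 + 220 = 802 px.
Inner content = 802 − 2·12 = 778 px.
6d + 5·14 = 778 → 6d = 708 → d = 118 px.

118 px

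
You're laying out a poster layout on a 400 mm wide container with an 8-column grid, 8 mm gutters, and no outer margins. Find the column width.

8c + 7·8 = 400 → 8c = 344 → c = 43 mm.

43 mm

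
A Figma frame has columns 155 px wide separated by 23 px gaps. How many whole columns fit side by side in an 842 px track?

4 columns

4 columns: 4·155 + 3·23 = 689 px ≤ 842.
5 columns: 867 px > 842. So 4.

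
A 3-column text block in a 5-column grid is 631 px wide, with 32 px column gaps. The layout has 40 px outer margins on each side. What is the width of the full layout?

1153 px

3 columns + 2 column gaps: 3c + 2·32 = 631.
3c = 631 − 64 = 567, so c = 189 px.
Layout = 2·40 + 5·189 + 4·32 = 80 + 945 + 128 = 1153 px.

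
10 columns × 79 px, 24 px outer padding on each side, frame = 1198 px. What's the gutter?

Take off 48 px of margins, leaving 1150 px.
10·79 + 9g = 1150 → 9g = 360 → g = 40 px.

40 px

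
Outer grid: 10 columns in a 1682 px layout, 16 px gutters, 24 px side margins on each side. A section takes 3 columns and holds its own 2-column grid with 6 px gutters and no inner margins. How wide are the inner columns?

Outer content = 1682 − 2·24 = 1634 px.
10c + 9·16 = 1634 → 10c = 1490 → c = 149 px.
3-column span = 3·149 + 2·16 = 479 px.
2d + 1·6 = 479 → 2d = 473 → d = 236.5 px.

236.5 px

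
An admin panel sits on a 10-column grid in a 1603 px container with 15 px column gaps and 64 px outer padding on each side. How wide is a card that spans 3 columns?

432 px

Inside the margins: 1603 − 128 = 1475 px.
10 columns + 9 column gaps: 10c + 9·15 = 1475.
10c = 1475 − 135 = 1340, so c = 134 px.
3 columns plus 2 column gaps: 402 + 30 = 432 px.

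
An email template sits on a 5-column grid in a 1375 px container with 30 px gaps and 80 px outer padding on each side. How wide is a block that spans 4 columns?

Content width = 1375 − 2·80 = 1215 px.
Subtracting 4 gaps of 30 leaves 1095 for 5 columns, so c = 219 px.
4-column span = 4·219 + 3·30 = 966 px.

966 px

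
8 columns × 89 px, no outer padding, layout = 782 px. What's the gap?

10 px

Columns use 712 px, leaving 70 px across 7 gaps = 10 px each.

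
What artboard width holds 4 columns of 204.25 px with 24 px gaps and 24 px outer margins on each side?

937 px

Total width: 2·24 + 4·204.25 + 3·24 = 937 px.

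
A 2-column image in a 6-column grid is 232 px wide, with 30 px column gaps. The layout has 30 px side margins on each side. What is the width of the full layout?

816 px

2 columns + 1 column gap: 2c + 1·30 = 232.
2c = 232 − 30 = 202, so c = 101 px.
Total width: 2·30 + 6·101 + 5·30 = 816 px.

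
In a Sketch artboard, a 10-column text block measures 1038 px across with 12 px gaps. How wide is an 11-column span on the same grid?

Subtracting 9 gaps of 12 leaves 930 for 10 columns, so c = 93 px.
11 columns plus 10 gaps: 1023 + 120 = 1143 px.

1143 px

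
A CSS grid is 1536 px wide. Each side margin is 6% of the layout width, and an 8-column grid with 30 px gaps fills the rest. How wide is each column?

Margins: 6% × 1536 = 92.16 px each, so content = 1536 − 184.32 = 1351.68 px.
1351.68 − 7·30 = 1141.68; ÷8 gives c = 142.71 px.

142.71 px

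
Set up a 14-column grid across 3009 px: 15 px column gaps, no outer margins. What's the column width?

14 columns + 13 column gaps: 14c + 13·15 = 3009.
14c = 3009 − 195 = 2814, so c = 201 px.

201 px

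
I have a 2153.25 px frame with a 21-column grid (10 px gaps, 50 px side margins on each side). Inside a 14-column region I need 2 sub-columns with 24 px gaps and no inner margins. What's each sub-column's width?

670.75 px

Subtract both margins: 2153.25 − 2·50 = 2053.25 px.
21 columns + 20 gaps: 21c + 20·10 = 2053.25.
21c = 2053.25 − 200 = 1853.25, so c = 88.25 px.
14 columns plus 13 gaps: 1235.5 + 130 = 1365.5 px.
Subtracting 1 gap of 24 leaves 1341.5 for 2 columns, so d = 670.75 px.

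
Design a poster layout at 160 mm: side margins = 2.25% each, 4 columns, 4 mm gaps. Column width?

35.2 mm

Margins: 2.25% × 160 = 3.6 mm each, so content = 160 − 7.2 = 152.8 mm.
4c + 3·4 = 152.8 → 4c = 140.8 → c = 35.2 mm.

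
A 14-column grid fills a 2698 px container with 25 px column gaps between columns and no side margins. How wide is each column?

14c + 13·25 = 2698 → 14c = 2373 → c = 169.5 px.

169.5 px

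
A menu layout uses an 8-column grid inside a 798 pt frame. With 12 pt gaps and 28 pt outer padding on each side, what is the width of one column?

82.25 pt

Take off 56 pt of margins, leaving 742 pt.
8 columns + 7 gaps: 8c + 7·12 = 742.
8c = 742 − 84 = 658, so c = 82.25 pt.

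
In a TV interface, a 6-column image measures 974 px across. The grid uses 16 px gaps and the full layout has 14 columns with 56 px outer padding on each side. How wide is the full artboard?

6c + 5·16 = 974 → 6c = 894 → c = 149 px.
Adding margins, columns and gutters: 112 + 2086 + 208 = 2406 px.

2406 px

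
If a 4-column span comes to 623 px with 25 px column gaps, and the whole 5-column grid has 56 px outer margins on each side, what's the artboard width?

897 px

623 − 3·25 = 548; ÷4 gives c = 137 px.
Total width: 2·56 + 5·137 + 4·25 = 897 px.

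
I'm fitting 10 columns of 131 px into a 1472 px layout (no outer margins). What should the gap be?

18 px

Columns use 1310 px, leaving 162 px across 9 gaps = 18 px each.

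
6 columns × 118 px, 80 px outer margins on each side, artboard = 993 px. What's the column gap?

25 px

Take off 160 px of margins, leaving 833 px.
6 columns take 6·118 = 708 px; remaining 125 splits into 5 column gaps.
g = 125 / 5 = 25 px.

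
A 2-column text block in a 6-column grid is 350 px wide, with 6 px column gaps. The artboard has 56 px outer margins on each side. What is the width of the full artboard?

Subtracting 1 column gap of 6 leaves 344 for 2 columns, so c = 172 px.
Adding margins, columns and gutters: 112 + 1032 + 30 = 1174 px.

1174 px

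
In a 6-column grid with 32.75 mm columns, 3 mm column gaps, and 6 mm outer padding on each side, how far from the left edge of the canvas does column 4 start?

Each column+gutter stride is 35.75 mm; 3 of them past the 6 mm margin is 6 + 107.25 = 113.25 mm.

113.25 mm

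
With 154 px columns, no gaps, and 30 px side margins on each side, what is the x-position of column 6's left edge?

Each column+gutter stride is 154 px; 5 of them past the 30 px margin is 30 + 770 = 800 px.

800 px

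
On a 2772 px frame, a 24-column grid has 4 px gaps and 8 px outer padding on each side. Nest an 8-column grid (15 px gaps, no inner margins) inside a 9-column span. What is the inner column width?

115.75 px

Inside the margins: 2772 − 16 = 2756 px.
24c + 23·4 = 2756 → 24c = 2664 → c = 111 px.
Span of 9: 9·111 + 8·4 = 999 + 32 = 1031 px.
1031 − 7·15 = 926; ÷8 gives d = 115.75 px.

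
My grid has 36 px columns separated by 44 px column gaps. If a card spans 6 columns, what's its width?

436 px

Span of 6: 6·36 + 5·44 = 216 + 220 = 436 px.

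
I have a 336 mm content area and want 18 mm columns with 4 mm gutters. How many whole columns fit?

15 columns

k columns need k·18 + (k−1)·4 = k·22 − 4.
k·22 − 4 ≤ 336 → k ≤ 340 / 22 ≈ 15.45, so k = 15.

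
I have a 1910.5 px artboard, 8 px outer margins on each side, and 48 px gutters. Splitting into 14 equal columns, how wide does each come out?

90.75 px

Subtract both margins: 1910.5 − 2·8 = 1894.5 px.
14 columns + 13 gutters: 14c + 13·48 = 1894.5.
14c = 1894.5 − 624 = 1270.5, so c = 90.75 px.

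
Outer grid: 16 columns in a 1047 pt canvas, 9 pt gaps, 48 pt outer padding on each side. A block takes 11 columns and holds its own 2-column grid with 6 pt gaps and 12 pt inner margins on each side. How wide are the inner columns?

310.5 pt

Take off 96 pt of margins, leaving 951 pt.
Subtracting 15 gaps of 9 leaves 816 for 16 columns, so c = 51 pt.
Span of 11: 11·51 + 10·9 = 561 + 90 = 651 pt.
Inner content = 651 − 2·12 = 627 pt.
Subtracting 1 gap of 6 leaves 621 for 2 columns, so d = 310.5 pt.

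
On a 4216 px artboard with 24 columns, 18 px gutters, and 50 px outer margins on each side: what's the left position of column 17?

Content = 4216 − 2·50 = 4116 px.
24c + 23·18 = 4116 → 24c = 3702 → c = 154.25 px.
Each column+gutter stride is 172.25 px; 16 of them past the 50 px margin is 50 + 2756 = 2806 px.

2806 px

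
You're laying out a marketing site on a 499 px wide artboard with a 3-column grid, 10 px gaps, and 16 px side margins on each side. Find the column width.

Take off 32 px of margins, leaving 467 px.
Subtracting 2 gaps of 10 leaves 447 for 3 columns, so c = 149 px.

149 px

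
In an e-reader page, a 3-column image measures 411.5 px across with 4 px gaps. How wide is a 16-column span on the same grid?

3 columns + 2 gaps: 3c + 2·4 = 411.5.
3c = 411.5 − 8 = 403.5, so c = 134.5 px.
Span of 16: 16·134.5 + 15·4 = 2152 + 60 = 2212 px.

2212 px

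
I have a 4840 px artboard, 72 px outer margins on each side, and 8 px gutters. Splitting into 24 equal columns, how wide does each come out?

188 px

Content width = 4840 − 2·72 = 4696 px.
24 columns + 23 gutters: 24c + 23·8 = 4696.
24c = 4696 − 184 = 4512, so c = 188 px.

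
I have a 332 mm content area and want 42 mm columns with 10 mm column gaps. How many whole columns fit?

6 columns

Each extra column adds 42 + 10 = 52 mm.
(332 + 10) / 52 = 6.58, so 6 columns fit.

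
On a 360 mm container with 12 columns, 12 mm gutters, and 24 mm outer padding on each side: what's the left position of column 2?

Inside the margins: 360 − 48 = 312 mm.
312 − 11·12 = 180; ÷12 gives c = 15 mm.
Before column 2: the margin + 1 column + 1 gutter.
Offset = 24 + 1·(15 + 12) = 24 + 27 = 51 mm.

51 mm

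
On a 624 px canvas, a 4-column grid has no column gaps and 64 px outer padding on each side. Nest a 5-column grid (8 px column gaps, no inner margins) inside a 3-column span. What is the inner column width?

Take off 128 px of margins, leaving 496 px.
4c = 496 → c = 124 px.
3-column span = 3·124 = 372 px.
372 − 4·8 = 340; ÷5 gives d = 68 px.

68 px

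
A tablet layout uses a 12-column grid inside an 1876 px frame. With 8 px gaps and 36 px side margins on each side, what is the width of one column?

Subtract both margins: 1876 − 2·36 = 1804 px.
1804 − 11·8 = 1716; ÷12 gives c = 143 px.

143 px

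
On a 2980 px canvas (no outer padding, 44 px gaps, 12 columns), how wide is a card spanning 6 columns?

1468 px

2980 − 11·44 = 2496; ÷12 gives c = 208 px.
6 columns plus 5 gaps: 1248 + 220 = 1468 px.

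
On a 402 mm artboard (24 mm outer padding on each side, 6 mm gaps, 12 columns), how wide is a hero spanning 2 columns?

54 mm

Subtract both margins: 402 − 2·24 = 354 mm.
12c + 11·6 = 354 → 12c = 288 → c = 24 mm.
2-column span = 2·24 + 1·6 = 54 mm.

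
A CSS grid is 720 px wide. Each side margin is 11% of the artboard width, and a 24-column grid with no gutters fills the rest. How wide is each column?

Each margin = 11% of 720 = 79.2 px; content = 720 − 2·79.2 = 561.6 px.
With no gutters, each column is 561.6/24 = 23.4 px.

23.4 px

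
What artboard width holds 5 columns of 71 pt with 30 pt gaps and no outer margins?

475 pt

Artboard = 5·71 + 4·30 = 355 + 120 = 475 pt.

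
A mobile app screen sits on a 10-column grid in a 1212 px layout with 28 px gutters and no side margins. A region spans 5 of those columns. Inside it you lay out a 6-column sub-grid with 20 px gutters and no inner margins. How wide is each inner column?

Subtracting 9 gutters of 28 leaves 960 for 10 columns, so c = 96 px.
5 columns plus 4 gutters: 480 + 112 = 592 px.
Subtracting 5 gutters of 20 leaves 492 for 6 columns, so d = 82 px.

82 px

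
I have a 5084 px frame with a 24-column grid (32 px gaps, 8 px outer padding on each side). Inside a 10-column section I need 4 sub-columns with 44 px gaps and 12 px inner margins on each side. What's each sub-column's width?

Take off 16 px of margins, leaving 5068 px.
Subtracting 23 gaps of 32 leaves 4332 for 24 columns, so c = 180.5 px.
10-column span = 10·180.5 + 9·32 = 2093 px.
Inner content = 2093 − 2·12 = 2069 px.
4d + 3·44 = 2069 → 4d = 1937 → d = 484.25 px.

484.25 px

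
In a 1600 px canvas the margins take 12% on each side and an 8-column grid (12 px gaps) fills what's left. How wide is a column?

Each margin = 12% of 1600 = 192 px; content = 1600 − 2·192 = 1216 px.
8 columns + 7 gaps: 8c + 7·12 = 1216.
8c = 1216 − 84 = 1132, so c = 141.5 px.

141.5 px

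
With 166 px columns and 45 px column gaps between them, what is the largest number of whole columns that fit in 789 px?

3 columns

3 columns: 3·166 + 2·45 = 588 px ≤ 789.
4 columns: 799 px > 789. So 3.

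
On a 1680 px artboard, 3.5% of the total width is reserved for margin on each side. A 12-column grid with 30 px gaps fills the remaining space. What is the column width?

Margins: 3.5% × 1680 = 58.8 px each, so content = 1680 − 117.6 = 1562.4 px.
1562.4 − 11·30 = 1232.4; ÷12 gives c = 102.7 px.

102.7 px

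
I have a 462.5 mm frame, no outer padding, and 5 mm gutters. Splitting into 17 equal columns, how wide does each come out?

22.5 mm

462.5 − 16·5 = 382.5; ÷17 gives c = 22.5 mm.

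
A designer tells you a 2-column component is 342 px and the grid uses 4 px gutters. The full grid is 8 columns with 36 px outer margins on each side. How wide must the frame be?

1452 px

2c + 1·4 = 342 → 2c = 338 → c = 169 px.
Adding margins, columns and gutters: 72 + 1352 + 28 = 1452 px.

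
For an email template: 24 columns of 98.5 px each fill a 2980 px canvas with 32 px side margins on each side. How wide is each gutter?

24 px

Take off 64 px of margins, leaving 2916 px.
24·98.5 + 23g = 2916 → 23g = 552 → g = 24 px.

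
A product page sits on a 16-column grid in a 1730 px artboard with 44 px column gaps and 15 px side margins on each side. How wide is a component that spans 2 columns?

Content width = 1730 − 2·15 = 1700 px.
16c + 15·44 = 1700 → 16c = 1040 → c = 65 px.
2-column span = 2·65 + 1·44 = 174 px.

174 px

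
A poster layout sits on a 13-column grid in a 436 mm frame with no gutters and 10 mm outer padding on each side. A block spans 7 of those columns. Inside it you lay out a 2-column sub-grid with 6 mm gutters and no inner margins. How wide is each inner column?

Subtract both margins: 436 − 2·10 = 416 mm.
13c = 416 → c = 32 mm.
7-column span = 7·32 = 224 mm.
224 − 1·6 = 218; ÷2 gives d = 109 mm.

109 mm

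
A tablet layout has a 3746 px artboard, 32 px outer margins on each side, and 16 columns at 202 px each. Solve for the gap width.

30 px

Content width = 3746 − 2·32 = 3682 px.
16 columns take 16·202 = 3232 px; remaining 450 splits into 15 gaps.
g = 450 / 15 = 30 px.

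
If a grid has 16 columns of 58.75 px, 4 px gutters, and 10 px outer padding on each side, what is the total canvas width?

Canvas = 2·10 + 16·58.75 + 15·4 = 20 + 940 + 60 = 1020 px.

1020 px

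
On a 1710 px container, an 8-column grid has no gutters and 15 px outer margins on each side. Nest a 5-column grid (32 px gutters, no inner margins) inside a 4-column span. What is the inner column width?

142.4 px

Subtract both margins: 1710 − 2·15 = 1680 px.
1680 / 8 = 210 px per column.
With no gutters, 4 columns span 4·210 = 840 px.
5 columns + 4 gutters: 5d + 4·32 = 840.
5d = 840 − 128 = 712, so d = 142.4 px.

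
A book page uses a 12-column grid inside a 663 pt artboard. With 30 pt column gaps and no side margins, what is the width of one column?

27.75 pt

Subtracting 11 column gaps of 30 leaves 333 for 12 columns, so c = 27.75 pt.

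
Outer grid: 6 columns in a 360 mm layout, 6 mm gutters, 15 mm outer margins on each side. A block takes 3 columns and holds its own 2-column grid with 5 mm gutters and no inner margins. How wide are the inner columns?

Outer content = 360 − 2·15 = 330 mm.
6 columns + 5 gutters: 6c + 5·6 = 330.
6c = 330 − 30 = 300, so c = 50 mm.
3 columns plus 2 gutters: 150 + 12 = 162 mm.
162 − 1·5 = 157; ÷2 gives d = 78.5 mm.

78.5 mm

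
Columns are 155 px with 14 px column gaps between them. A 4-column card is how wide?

662 px

4-column span = 4·155 + 3·14 = 662 px.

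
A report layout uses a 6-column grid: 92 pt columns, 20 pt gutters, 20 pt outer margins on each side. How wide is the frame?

692 pt

Adding margins, columns and gutters: 40 + 552 + 100 = 692 pt.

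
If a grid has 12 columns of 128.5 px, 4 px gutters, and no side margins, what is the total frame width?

1586 px

Summing: 1542 + 44 = 1586 px.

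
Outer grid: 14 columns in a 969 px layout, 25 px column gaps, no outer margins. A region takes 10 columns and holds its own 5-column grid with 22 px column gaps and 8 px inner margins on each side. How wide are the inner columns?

969 − 13·25 = 644; ÷14 gives c = 46 px.
10 columns plus 9 column gaps: 460 + 225 = 685 px.
Inner content = 685 − 2·8 = 669 px.
5 columns + 4 column gaps: 5d + 4·22 = 669.
5d = 669 − 88 = 581, so d = 116.2 px.

116.2 px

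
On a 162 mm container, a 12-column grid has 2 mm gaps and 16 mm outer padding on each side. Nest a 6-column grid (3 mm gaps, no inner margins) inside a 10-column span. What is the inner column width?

15.5 mm

Inside the margins: 162 − 32 = 130 mm.
130 − 11·2 = 108; ÷12 gives c = 9 mm.
10 columns plus 9 gaps: 90 + 18 = 108 mm.
6 columns + 5 gaps: 6d + 5·3 = 108.
6d = 108 − 15 = 93, so d = 15.5 mm.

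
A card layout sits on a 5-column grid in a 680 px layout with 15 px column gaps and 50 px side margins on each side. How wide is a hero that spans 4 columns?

461 px

Inside the margins: 680 − 100 = 580 px.
5c + 4·15 = 580 → 5c = 520 → c = 104 px.
Span of 4: 4·104 + 3·15 = 416 + 45 = 461 px.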